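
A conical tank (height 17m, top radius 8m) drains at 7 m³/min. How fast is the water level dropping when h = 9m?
2023/(5184π) ≈ 0.1242 m/min

r/h = 8/17, so r = (8/17)h
V = (1/3)πr²h = (1/3)π((8/17)h)²h = (64/867)πh³
dV/dh = (64/289)πh²
dh/dt = (dV/dt)/(dV/dh) = -7/((64/289)π·9²) = -2023/(5184π) m/min
The level is dropping at 2023/(5184π) ≈ 0.1242 m/min.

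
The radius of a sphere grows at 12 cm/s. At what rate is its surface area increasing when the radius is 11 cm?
1056π cm²/s

S = 4πr²
dS/dt = dS/dr · dr/dt = 8πr · 12
At r = 11: dS/dt = 1056π cm²/s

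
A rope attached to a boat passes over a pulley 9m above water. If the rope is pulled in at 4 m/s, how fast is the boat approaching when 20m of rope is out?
80√319/319 ≈ 4.479 m/s

rope² = x² + 9²
x = √(20² - 9²) = √319
dx/dt = (rope/x) · d(rope)/dt = (20/√319) · (-4) = -80√319/319 m/s
The boat approaches at 80√319/319 ≈ 4.479 m/s.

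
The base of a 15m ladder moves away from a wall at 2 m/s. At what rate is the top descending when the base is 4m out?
8√209/209 ≈ 0.5534 m/s

x² + y² = 15²
2x·dx/dt + 2y·dy/dt = 0
dy/dt = -x/y · dx/dt = -4/√209 · 2 = -8√209/209 m/s
The top is descending at 8√209/209 ≈ 0.5534 m/s.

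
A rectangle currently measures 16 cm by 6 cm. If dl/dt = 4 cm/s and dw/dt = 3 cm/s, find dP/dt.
14 cm/s

P = 2(l + w)
dP/dt = 2(dl/dt + dw/dt) = 2(4 + 3) = 14 cm/s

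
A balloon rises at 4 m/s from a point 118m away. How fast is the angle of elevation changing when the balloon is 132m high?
0.015057 rad/s

tan(θ) = y/118
sec²(θ) · dθ/dt = (1/118) · dy/dt
dθ/dt = cos²(θ)/118 · 4 = 118/(118² + 132²) · 4
dθ/dt = 0.015057 rad/s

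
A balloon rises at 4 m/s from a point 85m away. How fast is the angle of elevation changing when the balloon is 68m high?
0.028694 rad/s

tan(θ) = y/85
sec²(θ) · dθ/dt = (1/85) · dy/dt
dθ/dt = cos²(θ)/85 · 4 = 85/(85² + 68²) · 4
dθ/dt = 0.028694 rad/s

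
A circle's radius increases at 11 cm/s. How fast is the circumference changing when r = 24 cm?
22π cm/s

C = 2πr
dC/dt = 2π · dr/dt = 2π · 11 = 22π cm/s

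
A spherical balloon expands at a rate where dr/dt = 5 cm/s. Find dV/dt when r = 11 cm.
2420π cm³/s

V = (4/3)πr³
dV/dt = dV/dr · dr/dt = 4πr² · 5
At r = 11: dV/dt = 2420π cm³/s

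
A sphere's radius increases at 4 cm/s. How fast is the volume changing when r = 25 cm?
10000π cm³/s

V = (4/3)πr³
dV/dt = dV/dr · dr/dt = 4πr² · 4
At r = 25: dV/dt = 10000π cm³/s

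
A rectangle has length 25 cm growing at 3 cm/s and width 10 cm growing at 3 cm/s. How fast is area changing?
105 cm²/s

A = lw
dA/dt = w·dl/dt + l·dw/dt = 10·3 + 25·3 = 105 cm²/s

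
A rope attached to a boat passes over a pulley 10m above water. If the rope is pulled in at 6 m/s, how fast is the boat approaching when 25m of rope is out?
10√21/7 ≈ 6.547 m/s

rope² = x² + 10²
x = √(25² - 10²) = 5√21
dx/dt = (rope/x) · d(rope)/dt = (25/(5√21)) · (-6) = -10√21/7 m/s
The boat approaches at 10√21/7 ≈ 6.547 m/s.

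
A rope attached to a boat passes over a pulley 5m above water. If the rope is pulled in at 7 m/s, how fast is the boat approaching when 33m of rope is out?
33√266/76 ≈ 7.082 m/s

rope² = x² + 5²
x = √(33² - 5²) = 2√266
dx/dt = (rope/x) · d(rope)/dt = (33/(2√266)) · (-7) = -33√266/76 m/s
The boat approaches at 33√266/76 ≈ 7.082 m/s.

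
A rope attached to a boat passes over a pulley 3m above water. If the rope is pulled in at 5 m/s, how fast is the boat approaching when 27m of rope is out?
9√5/4 ≈ 5.031 m/s

rope² = x² + 3²
x = √(27² - 3²) = 12√5
dx/dt = (rope/x) · d(rope)/dt = (27/(12√5)) · (-5) = -9√5/4 m/s
The boat approaches at 9√5/4 ≈ 5.031 m/s.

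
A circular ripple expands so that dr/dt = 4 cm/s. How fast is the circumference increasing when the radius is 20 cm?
8π cm/s

C = 2πr
dC/dt = 2π · dr/dt = 2π · 4 = 8π cm/s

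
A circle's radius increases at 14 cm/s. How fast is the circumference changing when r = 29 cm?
28π cm/s

C = 2πr
dC/dt = 2π · dr/dt = 2π · 14 = 28π cm/s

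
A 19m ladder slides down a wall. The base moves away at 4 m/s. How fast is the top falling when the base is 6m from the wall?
24√13/65 ≈ 1.331 m/s

x² + y² = 19²
2x·dx/dt + 2y·dy/dt = 0
dy/dt = -x/y · dx/dt = -6/(5√13) · 4 = -24√13/65 m/s
The top is descending at 24√13/65 ≈ 1.331 m/s.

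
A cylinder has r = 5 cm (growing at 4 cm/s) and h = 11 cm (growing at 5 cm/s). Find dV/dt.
565π cm³/s

V = πr²h
dV/dt = 2πrh·dr/dt + πr²·dh/dt
= 2π(5)(11)(4) + π(5)²(5)
= 565π cm³/s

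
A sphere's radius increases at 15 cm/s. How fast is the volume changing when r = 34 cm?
69360π cm³/s

V = (4/3)πr³
dV/dt = dV/dr · dr/dt = 4πr² · 15
At r = 34: dV/dt = 69360π cm³/s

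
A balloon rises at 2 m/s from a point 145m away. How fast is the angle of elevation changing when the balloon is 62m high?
0.011661 rad/s

tan(θ) = y/145
sec²(θ) · dθ/dt = (1/145) · dy/dt
dθ/dt = cos²(θ)/145 · 2 = 145/(145² + 62²) · 2
dθ/dt = 0.011661 rad/s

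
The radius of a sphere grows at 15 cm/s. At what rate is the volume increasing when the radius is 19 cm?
21660π cm³/s

V = (4/3)πr³
dV/dt = dV/dr · dr/dt = 4πr² · 15
At r = 19: dV/dt = 21660π cm³/s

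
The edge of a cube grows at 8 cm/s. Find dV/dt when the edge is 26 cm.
16224 cm³/s

V = s³
dV/dt = 3s² · ds/dt = 3·26²·8 = 16224 cm³/s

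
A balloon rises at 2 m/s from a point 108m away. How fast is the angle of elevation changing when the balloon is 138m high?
0.007034 rad/s

tan(θ) = y/108
sec²(θ) · dθ/dt = (1/108) · dy/dt
dθ/dt = cos²(θ)/108 · 2 = 108/(108² + 138²) · 2
dθ/dt = 0.007034 rad/s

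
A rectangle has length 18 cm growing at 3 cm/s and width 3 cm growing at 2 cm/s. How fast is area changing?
45 cm²/s

A = lw
dA/dt = w·dl/dt + l·dw/dt = 3·3 + 18·2 = 45 cm²/s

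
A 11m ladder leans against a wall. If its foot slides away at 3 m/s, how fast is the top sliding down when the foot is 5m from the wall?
5√6/8 ≈ 1.531 m/s

x² + y² = 11²
2x·dx/dt + 2y·dy/dt = 0
dy/dt = -x/y · dx/dt = -5/(4√6) · 3 = -5√6/8 m/s
The top is descending at 5√6/8 ≈ 1.531 m/s.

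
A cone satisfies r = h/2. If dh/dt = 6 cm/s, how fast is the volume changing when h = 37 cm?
4107π/2 cm³/s

V = (1/3)π(h/2)²h = πh³/12
dV/dt = πh²/4 · 6
At h = 37: dV/dt = 4107π/2 cm³/s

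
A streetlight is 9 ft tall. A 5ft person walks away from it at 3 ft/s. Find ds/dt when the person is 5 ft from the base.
15/4 ft/s

By similar triangles: 9/(x+s) = 5/s
Solving: s = 5x/4
ds/dt = 5/4 · dx/dt = 5/4 · 3 = 15/4 ft/s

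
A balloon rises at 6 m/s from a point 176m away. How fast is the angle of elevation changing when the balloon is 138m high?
0.021112 rad/s

tan(θ) = y/176
sec²(θ) · dθ/dt = (1/176) · dy/dt
dθ/dt = cos²(θ)/176 · 6 = 176/(176² + 138²) · 6
dθ/dt = 0.021112 rad/s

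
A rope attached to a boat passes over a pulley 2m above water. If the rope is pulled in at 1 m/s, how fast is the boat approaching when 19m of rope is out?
19√357/357 ≈ 1.006 m/s

rope² = x² + 2²
x = √(19² - 2²) = √357
dx/dt = (rope/x) · d(rope)/dt = (19/√357) · (-1) = -19√357/357 m/s
The boat approaches at 19√357/357 ≈ 1.006 m/s.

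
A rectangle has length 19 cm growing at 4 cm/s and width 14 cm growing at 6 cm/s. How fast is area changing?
170 cm²/s

A = lw
dA/dt = w·dl/dt + l·dw/dt = 14·4 + 19·6 = 170 cm²/s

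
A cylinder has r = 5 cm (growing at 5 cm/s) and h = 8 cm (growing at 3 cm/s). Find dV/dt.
475π cm³/s

V = πr²h
dV/dt = 2πrh·dr/dt + πr²·dh/dt
= 2π(5)(8)(5) + π(5)²(3)
= 475π cm³/s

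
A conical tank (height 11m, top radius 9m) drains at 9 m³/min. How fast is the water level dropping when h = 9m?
121/(729π) ≈ 0.05283 m/min

r/h = 9/11, so r = (9/11)h
V = (1/3)πr²h = (1/3)π((9/11)h)²h = (27/121)πh³
dV/dh = (81/121)πh²
dh/dt = (dV/dt)/(dV/dh) = -9/((81/121)π·9²) = -121/(729π) m/min
The level is dropping at 121/(729π) ≈ 0.05283 m/min.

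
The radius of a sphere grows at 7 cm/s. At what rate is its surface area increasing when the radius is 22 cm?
1232π cm²/s

S = 4πr²
dS/dt = dS/dr · dr/dt = 8πr · 7
At r = 22: dS/dt = 1232π cm²/s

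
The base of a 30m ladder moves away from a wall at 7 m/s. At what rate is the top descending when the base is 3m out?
7√11/33 ≈ 0.7035 m/s

x² + y² = 30²
2x·dx/dt + 2y·dy/dt = 0
dy/dt = -x/y · dx/dt = -3/(9√11) · 7 = -7√11/33 m/s
The top is descending at 7√11/33 ≈ 0.7035 m/s.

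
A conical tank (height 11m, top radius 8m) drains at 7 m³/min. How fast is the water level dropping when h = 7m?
121/(448π) ≈ 0.08597 m/min

r/h = 8/11, so r = (8/11)h
V = (1/3)πr²h = (1/3)π((8/11)h)²h = (64/363)πh³
dV/dh = (64/121)πh²
dh/dt = (dV/dt)/(dV/dh) = -7/((64/121)π·7²) = -121/(448π) m/min
The level is dropping at 121/(448π) ≈ 0.08597 m/min.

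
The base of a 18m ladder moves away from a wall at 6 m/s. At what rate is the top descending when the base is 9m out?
2√3 ≈ 3.464 m/s

x² + y² = 18²
2x·dx/dt + 2y·dy/dt = 0
dy/dt = -x/y · dx/dt = -9/(9√3) · 6 = -2√3 m/s
The top is descending at 2√3 ≈ 3.464 m/s.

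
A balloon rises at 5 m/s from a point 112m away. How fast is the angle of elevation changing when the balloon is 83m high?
0.028817 rad/s

tan(θ) = y/112
sec²(θ) · dθ/dt = (1/112) · dy/dt
dθ/dt = cos²(θ)/112 · 5 = 112/(112² + 83²) · 5
dθ/dt = 0.028817 rad/s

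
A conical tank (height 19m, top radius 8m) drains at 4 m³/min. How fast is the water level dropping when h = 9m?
361/(1296π) ≈ 0.08867 m/min

r/h = 8/19, so r = (8/19)h
V = (1/3)πr²h = (1/3)π((8/19)h)²h = (64/1083)πh³
dV/dh = (64/361)πh²
dh/dt = (dV/dt)/(dV/dh) = -4/((64/361)π·9²) = -361/(1296π) m/min
The level is dropping at 361/(1296π) ≈ 0.08867 m/min.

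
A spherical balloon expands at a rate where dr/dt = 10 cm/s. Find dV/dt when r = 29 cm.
33640π cm³/s

V = (4/3)πr³
dV/dt = dV/dr · dr/dt = 4πr² · 10
At r = 29: dV/dt = 33640π cm³/s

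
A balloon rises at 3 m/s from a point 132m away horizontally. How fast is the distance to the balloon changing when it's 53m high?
159√20233/20233 ≈ 1.118 m/s

z² = 132² + y²
z = √(132² + 53²) = √20233
dz/dt = y/z · dy/dt = 53/√20233 · 3 = 159√20233/20233 ≈ 1.118 m/s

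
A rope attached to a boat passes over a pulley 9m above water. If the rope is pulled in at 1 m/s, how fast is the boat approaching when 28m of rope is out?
28√703/703 ≈ 1.056 m/s

rope² = x² + 9²
x = √(28² - 9²) = √703
dx/dt = (rope/x) · d(rope)/dt = (28/√703) · (-1) = -28√703/703 m/s
The boat approaches at 28√703/703 ≈ 1.056 m/s.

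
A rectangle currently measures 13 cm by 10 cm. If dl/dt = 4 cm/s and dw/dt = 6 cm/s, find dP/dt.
20 cm/s

P = 2(l + w)
dP/dt = 2(dl/dt + dw/dt) = 2(4 + 6) = 20 cm/s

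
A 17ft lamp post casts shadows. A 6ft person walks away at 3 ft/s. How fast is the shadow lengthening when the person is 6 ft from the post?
18/11 ft/s

By similar triangles: 17/(x+s) = 6/s
Solving: s = 6x/11
ds/dt = 6/11 · dx/dt = 6/11 · 3 = 18/11 ft/s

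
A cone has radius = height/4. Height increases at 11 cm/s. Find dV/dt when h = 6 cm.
99π/4 cm³/s

V = (1/3)π(h/4)²h = πh³/48
dV/dt = πh²/16 · 11
At h = 6: dV/dt = 99π/4 cm³/s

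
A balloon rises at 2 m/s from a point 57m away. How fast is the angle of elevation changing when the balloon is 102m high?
0.00835 rad/s

tan(θ) = y/57
sec²(θ) · dθ/dt = (1/57) · dy/dt
dθ/dt = cos²(θ)/57 · 2 = 57/(57² + 102²) · 2
dθ/dt = 0.00835 rad/s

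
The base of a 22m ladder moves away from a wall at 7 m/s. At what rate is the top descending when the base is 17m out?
119√195/195 ≈ 8.522 m/s

x² + y² = 22²
2x·dx/dt + 2y·dy/dt = 0
dy/dt = -x/y · dx/dt = -17/√195 · 7 = -119√195/195 m/s
The top is descending at 119√195/195 ≈ 8.522 m/s.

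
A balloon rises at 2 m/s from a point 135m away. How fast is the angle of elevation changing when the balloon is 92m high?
0.010117 rad/s

tan(θ) = y/135
sec²(θ) · dθ/dt = (1/135) · dy/dt
dθ/dt = cos²(θ)/135 · 2 = 135/(135² + 92²) · 2
dθ/dt = 0.010117 rad/s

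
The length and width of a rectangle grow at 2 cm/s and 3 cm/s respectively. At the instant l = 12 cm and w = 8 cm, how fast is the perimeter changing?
10 cm/s

P = 2(l + w)
dP/dt = 2(dl/dt + dw/dt) = 2(2 + 3) = 10 cm/s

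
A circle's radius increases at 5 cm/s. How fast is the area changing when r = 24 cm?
240π cm²/s

A = πr²
dA/dt = 2πr · dr/dt = 2π(24)(5) = 240π cm²/s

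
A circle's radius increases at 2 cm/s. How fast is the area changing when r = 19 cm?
76π cm²/s

A = πr²
dA/dt = 2πr · dr/dt = 2π(19)(2) = 76π cm²/s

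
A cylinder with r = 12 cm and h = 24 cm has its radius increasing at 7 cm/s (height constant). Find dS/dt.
672π cm²/s

S = 2πrh + 2πr² (lateral + bases)
dS/dt = (2πh + 4πr)·dr/dt = (2π·24 + 4π·12)·7
= 672π cm²/s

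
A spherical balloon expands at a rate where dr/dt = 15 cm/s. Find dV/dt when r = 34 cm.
69360π cm³/s

V = (4/3)πr³
dV/dt = dV/dr · dr/dt = 4πr² · 15
At r = 34: dV/dt = 69360π cm³/s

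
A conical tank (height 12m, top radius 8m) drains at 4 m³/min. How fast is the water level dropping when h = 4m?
9/(16π) ≈ 0.179 m/min

r/h = 8/12, so r = (2/3)h
V = (1/3)πr²h = (1/3)π((2/3)h)²h = (4/27)πh³
dV/dh = (4/9)πh²
dh/dt = (dV/dt)/(dV/dh) = -4/((4/9)π·4²) = -9/(16π) m/min
The level is dropping at 9/(16π) ≈ 0.179 m/min.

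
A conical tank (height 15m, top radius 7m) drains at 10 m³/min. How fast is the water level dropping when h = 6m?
125/(98π) ≈ 0.406 m/min

r/h = 7/15, so r = (7/15)h
V = (1/3)πr²h = (1/3)π((7/15)h)²h = (49/675)πh³
dV/dh = (49/225)πh²
dh/dt = (dV/dt)/(dV/dh) = -10/((49/225)π·6²) = -125/(98π) m/min
The level is dropping at 125/(98π) ≈ 0.406 m/min.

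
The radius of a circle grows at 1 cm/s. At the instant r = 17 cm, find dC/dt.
2π cm/s

C = 2πr
dC/dt = 2π · dr/dt = 2π · 1 = 2π cm/s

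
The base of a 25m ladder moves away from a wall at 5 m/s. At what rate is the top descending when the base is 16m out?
80√41/123 ≈ 4.165 m/s

x² + y² = 25²
2x·dx/dt + 2y·dy/dt = 0
dy/dt = -x/y · dx/dt = -16/(3√41) · 5 = -80√41/123 m/s
The top is descending at 80√41/123 ≈ 4.165 m/s.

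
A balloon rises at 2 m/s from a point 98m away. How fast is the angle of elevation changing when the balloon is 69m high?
0.013644 rad/s

tan(θ) = y/98
sec²(θ) · dθ/dt = (1/98) · dy/dt
dθ/dt = cos²(θ)/98 · 2 = 98/(98² + 69²) · 2
dθ/dt = 0.013644 rad/s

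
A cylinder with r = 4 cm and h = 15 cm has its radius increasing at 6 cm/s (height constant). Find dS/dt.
276π cm²/s

S = 2πrh + 2πr² (lateral + bases)
dS/dt = (2πh + 4πr)·dr/dt = (2π·15 + 4π·4)·6
= 276π cm²/s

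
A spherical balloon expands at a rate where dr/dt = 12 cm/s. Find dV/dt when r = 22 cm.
23232π cm³/s

V = (4/3)πr³
dV/dt = dV/dr · dr/dt = 4πr² · 12
At r = 22: dV/dt = 23232π cm³/s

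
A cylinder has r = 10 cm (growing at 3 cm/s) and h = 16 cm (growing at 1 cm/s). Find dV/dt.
1060π cm³/s

V = πr²h
dV/dt = 2πrh·dr/dt + πr²·dh/dt
= 2π(10)(16)(3) + π(10)²(1)
= 1060π cm³/s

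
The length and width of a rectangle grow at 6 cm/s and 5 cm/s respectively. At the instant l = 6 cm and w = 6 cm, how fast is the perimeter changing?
22 cm/s

P = 2(l + w)
dP/dt = 2(dl/dt + dw/dt) = 2(6 + 5) = 22 cm/s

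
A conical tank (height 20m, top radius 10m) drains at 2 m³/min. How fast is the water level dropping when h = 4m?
1/(2π) ≈ 0.1592 m/min

r/h = 10/20, so r = (1/2)h
V = (1/3)πr²h = (1/3)π((1/2)h)²h = (1/12)πh³
dV/dh = (1/4)πh²
dh/dt = (dV/dt)/(dV/dh) = -2/((1/4)π·4²) = -1/(2π) m/min
The level is dropping at 1/(2π) ≈ 0.1592 m/min.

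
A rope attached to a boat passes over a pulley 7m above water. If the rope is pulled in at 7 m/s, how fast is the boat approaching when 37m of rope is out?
259√330/660 ≈ 7.129 m/s

rope² = x² + 7²
x = √(37² - 7²) = 2√330
dx/dt = (rope/x) · d(rope)/dt = (37/(2√330)) · (-7) = -259√330/660 m/s
The boat approaches at 259√330/660 ≈ 7.129 m/s.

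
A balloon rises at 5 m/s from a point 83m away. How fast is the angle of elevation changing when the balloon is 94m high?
0.026391 rad/s

tan(θ) = y/83
sec²(θ) · dθ/dt = (1/83) · dy/dt
dθ/dt = cos²(θ)/83 · 5 = 83/(83² + 94²) · 5
dθ/dt = 0.026391 rad/s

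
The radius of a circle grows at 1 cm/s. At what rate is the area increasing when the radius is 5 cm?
10π cm²/s

A = πr²
dA/dt = 2πr · dr/dt = 2π(5)(1) = 10π cm²/s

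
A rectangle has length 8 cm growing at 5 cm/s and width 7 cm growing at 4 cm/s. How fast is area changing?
67 cm²/s

A = lw
dA/dt = w·dl/dt + l·dw/dt = 7·5 + 8·4 = 67 cm²/s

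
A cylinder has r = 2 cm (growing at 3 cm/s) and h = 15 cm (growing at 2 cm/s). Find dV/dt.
188π cm³/s

V = πr²h
dV/dt = 2πrh·dr/dt + πr²·dh/dt
= 2π(2)(15)(3) + π(2)²(2)
= 188π cm³/s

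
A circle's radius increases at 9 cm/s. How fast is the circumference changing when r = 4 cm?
18π cm/s

C = 2πr
dC/dt = 2π · dr/dt = 2π · 9 = 18π cm/s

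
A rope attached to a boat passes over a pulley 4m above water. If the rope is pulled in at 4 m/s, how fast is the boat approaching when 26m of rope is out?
52√165/165 ≈ 4.048 m/s

rope² = x² + 4²
x = √(26² - 4²) = 2√165
dx/dt = (rope/x) · d(rope)/dt = (26/(2√165)) · (-4) = -52√165/165 m/s
The boat approaches at 52√165/165 ≈ 4.048 m/s.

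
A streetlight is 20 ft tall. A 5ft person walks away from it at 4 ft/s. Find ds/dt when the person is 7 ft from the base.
4/3 ft/s

By similar triangles: 20/(x+s) = 5/s
Solving: s = 5x/15
ds/dt = 5/15 · dx/dt = 1/3 · 4 = 4/3 ft/s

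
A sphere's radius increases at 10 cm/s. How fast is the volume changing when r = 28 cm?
31360π cm³/s

V = (4/3)πr³
dV/dt = dV/dr · dr/dt = 4πr² · 10
At r = 28: dV/dt = 31360π cm³/s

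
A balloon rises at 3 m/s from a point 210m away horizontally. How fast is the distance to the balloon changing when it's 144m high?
72√1801/1801 ≈ 1.697 m/s

z² = 210² + y²
z = √(210² + 144²) = 6√1801
dz/dt = y/z · dy/dt = 144/(6√1801) · 3 = 72√1801/1801 ≈ 1.697 m/s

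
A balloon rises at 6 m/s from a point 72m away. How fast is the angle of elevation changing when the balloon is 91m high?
0.032083 rad/s

tan(θ) = y/72
sec²(θ) · dθ/dt = (1/72) · dy/dt
dθ/dt = cos²(θ)/72 · 6 = 72/(72² + 91²) · 6
dθ/dt = 0.032083 rad/s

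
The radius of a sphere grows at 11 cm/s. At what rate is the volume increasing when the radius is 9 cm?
3564π cm³/s

V = (4/3)πr³
dV/dt = dV/dr · dr/dt = 4πr² · 11
At r = 9: dV/dt = 3564π cm³/s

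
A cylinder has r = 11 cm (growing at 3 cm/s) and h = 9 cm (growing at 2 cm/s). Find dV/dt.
836π cm³/s

V = πr²h
dV/dt = 2πrh·dr/dt + πr²·dh/dt
= 2π(11)(9)(3) + π(11)²(2)
= 836π cm³/s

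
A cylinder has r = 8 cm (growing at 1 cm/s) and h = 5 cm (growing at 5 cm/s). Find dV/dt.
400π cm³/s

V = πr²h
dV/dt = 2πrh·dr/dt + πr²·dh/dt
= 2π(8)(5)(1) + π(8)²(5)
= 400π cm³/s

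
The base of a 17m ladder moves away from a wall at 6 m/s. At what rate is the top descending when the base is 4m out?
8√273/91 ≈ 1.453 m/s

x² + y² = 17²
2x·dx/dt + 2y·dy/dt = 0
dy/dt = -x/y · dx/dt = -4/√273 · 6 = -8√273/91 m/s
The top is descending at 8√273/91 ≈ 1.453 m/s.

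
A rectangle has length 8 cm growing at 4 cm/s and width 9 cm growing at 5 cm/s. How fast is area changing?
76 cm²/s

A = lw
dA/dt = w·dl/dt + l·dw/dt = 9·4 + 8·5 = 76 cm²/s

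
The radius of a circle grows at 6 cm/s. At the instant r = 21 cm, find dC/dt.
12π cm/s

C = 2πr
dC/dt = 2π · dr/dt = 2π · 6 = 12π cm/s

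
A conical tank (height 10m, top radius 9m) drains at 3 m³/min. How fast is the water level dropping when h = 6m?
25/(243π) ≈ 0.03275 m/min

r/h = 9/10, so r = (9/10)h
V = (1/3)πr²h = (1/3)π((9/10)h)²h = (27/100)πh³
dV/dh = (81/100)πh²
dh/dt = (dV/dt)/(dV/dh) = -3/((81/100)π·6²) = -25/(243π) m/min
The level is dropping at 25/(243π) ≈ 0.03275 m/min.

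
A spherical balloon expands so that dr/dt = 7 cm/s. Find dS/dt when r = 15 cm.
840π cm²/s

S = 4πr²
dS/dt = dS/dr · dr/dt = 8πr · 7
At r = 15: dS/dt = 840π cm²/s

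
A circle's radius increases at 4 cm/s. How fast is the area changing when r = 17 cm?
136π cm²/s

A = πr²
dA/dt = 2πr · dr/dt = 2π(17)(4) = 136π cm²/s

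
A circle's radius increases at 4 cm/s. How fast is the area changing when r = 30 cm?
240π cm²/s

A = πr²
dA/dt = 2πr · dr/dt = 2π(30)(4) = 240π cm²/s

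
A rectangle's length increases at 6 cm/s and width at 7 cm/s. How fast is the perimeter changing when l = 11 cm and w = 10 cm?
26 cm/s

P = 2(l + w)
dP/dt = 2(dl/dt + dw/dt) = 2(6 + 7) = 26 cm/s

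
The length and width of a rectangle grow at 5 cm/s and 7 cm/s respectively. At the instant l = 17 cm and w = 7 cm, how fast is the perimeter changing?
24 cm/s

P = 2(l + w)
dP/dt = 2(dl/dt + dw/dt) = 2(5 + 7) = 24 cm/s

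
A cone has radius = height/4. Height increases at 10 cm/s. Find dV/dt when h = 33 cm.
5445π/8 cm³/s

V = (1/3)π(h/4)²h = πh³/48
dV/dt = πh²/16 · 10
At h = 33: dV/dt = 5445π/8 cm³/s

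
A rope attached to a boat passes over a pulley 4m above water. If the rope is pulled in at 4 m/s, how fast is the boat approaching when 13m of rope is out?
52√17/51 ≈ 4.204 m/s

rope² = x² + 4²
x = √(13² - 4²) = 3√17
dx/dt = (rope/x) · d(rope)/dt = (13/(3√17)) · (-4) = -52√17/51 m/s
The boat approaches at 52√17/51 ≈ 4.204 m/s.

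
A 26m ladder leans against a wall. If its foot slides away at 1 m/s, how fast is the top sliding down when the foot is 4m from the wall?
2√165/165 ≈ 0.1557 m/s

x² + y² = 26²
2x·dx/dt + 2y·dy/dt = 0
dy/dt = -x/y · dx/dt = -4/(2√165) · 1 = -2√165/165 m/s
The top is descending at 2√165/165 ≈ 0.1557 m/s.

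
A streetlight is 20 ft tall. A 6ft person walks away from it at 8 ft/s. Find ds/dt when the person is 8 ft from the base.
24/7 ft/s

By similar triangles: 20/(x+s) = 6/s
Solving: s = 6x/14
ds/dt = 6/14 · dx/dt = 3/7 · 8 = 24/7 ft/s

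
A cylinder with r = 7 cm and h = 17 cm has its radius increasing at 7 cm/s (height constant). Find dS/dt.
434π cm²/s

S = 2πrh + 2πr² (lateral + bases)
dS/dt = (2πh + 4πr)·dr/dt = (2π·17 + 4π·7)·7
= 434π cm²/s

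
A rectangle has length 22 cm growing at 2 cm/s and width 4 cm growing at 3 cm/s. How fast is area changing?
74 cm²/s

A = lw
dA/dt = w·dl/dt + l·dw/dt = 4·2 + 22·3 = 74 cm²/s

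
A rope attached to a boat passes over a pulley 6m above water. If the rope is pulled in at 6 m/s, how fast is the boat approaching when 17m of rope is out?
102√253/253 ≈ 6.413 m/s

rope² = x² + 6²
x = √(17² - 6²) = √253
dx/dt = (rope/x) · d(rope)/dt = (17/√253) · (-6) = -102√253/253 m/s
The boat approaches at 102√253/253 ≈ 6.413 m/s.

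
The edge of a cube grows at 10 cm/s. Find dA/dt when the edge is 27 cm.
3240 cm²/s

A = 6s²
dA/dt = 12s · ds/dt = 12·27·10 = 3240 cm²/s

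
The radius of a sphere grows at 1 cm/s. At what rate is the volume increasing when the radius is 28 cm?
3136π cm³/s

V = (4/3)πr³
dV/dt = dV/dr · dr/dt = 4πr² · 1
At r = 28: dV/dt = 3136π cm³/s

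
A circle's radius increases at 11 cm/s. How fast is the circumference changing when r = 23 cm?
22π cm/s

C = 2πr
dC/dt = 2π · dr/dt = 2π · 11 = 22π cm/s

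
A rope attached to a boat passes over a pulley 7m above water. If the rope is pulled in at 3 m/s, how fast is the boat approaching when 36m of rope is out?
108√1247/1247 ≈ 3.058 m/s

rope² = x² + 7²
x = √(36² - 7²) = √1247
dx/dt = (rope/x) · d(rope)/dt = (36/√1247) · (-3) = -108√1247/1247 m/s
The boat approaches at 108√1247/1247 ≈ 3.058 m/s.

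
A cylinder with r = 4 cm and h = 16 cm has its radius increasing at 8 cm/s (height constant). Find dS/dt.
384π cm²/s

S = 2πrh + 2πr² (lateral + bases)
dS/dt = (2πh + 4πr)·dr/dt = (2π·16 + 4π·4)·8
= 384π cm²/s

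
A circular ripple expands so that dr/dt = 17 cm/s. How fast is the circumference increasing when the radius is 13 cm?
34π cm/s

C = 2πr
dC/dt = 2π · dr/dt = 2π · 17 = 34π cm/s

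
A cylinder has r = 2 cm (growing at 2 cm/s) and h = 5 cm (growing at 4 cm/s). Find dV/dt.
56π cm³/s

V = πr²h
dV/dt = 2πrh·dr/dt + πr²·dh/dt
= 2π(2)(5)(2) + π(2)²(4)
= 56π cm³/s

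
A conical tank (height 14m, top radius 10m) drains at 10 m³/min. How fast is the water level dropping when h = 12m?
49/(360π) ≈ 0.04333 m/min

r/h = 10/14, so r = (5/7)h
V = (1/3)πr²h = (1/3)π((5/7)h)²h = (25/147)πh³
dV/dh = (25/49)πh²
dh/dt = (dV/dt)/(dV/dh) = -10/((25/49)π·12²) = -49/(360π) m/min
The level is dropping at 49/(360π) ≈ 0.04333 m/min.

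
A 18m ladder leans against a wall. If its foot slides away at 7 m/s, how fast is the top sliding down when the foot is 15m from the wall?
35√11/11 ≈ 10.55 m/s

x² + y² = 18²
2x·dx/dt + 2y·dy/dt = 0
dy/dt = -x/y · dx/dt = -15/(3√11) · 7 = -35√11/11 m/s
The top is descending at 35√11/11 ≈ 10.55 m/s.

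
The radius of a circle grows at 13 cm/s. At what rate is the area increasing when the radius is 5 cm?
130π cm²/s

A = πr²
dA/dt = 2πr · dr/dt = 2π(5)(13) = 130π cm²/s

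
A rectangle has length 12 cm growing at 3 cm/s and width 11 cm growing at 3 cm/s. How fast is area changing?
69 cm²/s

A = lw
dA/dt = w·dl/dt + l·dw/dt = 11·3 + 12·3 = 69 cm²/s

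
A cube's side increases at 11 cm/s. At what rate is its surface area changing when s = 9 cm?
1188 cm²/s

A = 6s²
dA/dt = 12s · ds/dt = 12·9·11 = 1188 cm²/s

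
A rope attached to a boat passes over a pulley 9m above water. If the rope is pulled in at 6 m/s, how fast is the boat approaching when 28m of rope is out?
168√703/703 ≈ 6.336 m/s

rope² = x² + 9²
x = √(28² - 9²) = √703
dx/dt = (rope/x) · d(rope)/dt = (28/√703) · (-6) = -168√703/703 m/s
The boat approaches at 168√703/703 ≈ 6.336 m/s.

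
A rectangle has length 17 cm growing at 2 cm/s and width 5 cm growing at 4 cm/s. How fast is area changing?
78 cm²/s

A = lw
dA/dt = w·dl/dt + l·dw/dt = 5·2 + 17·4 = 78 cm²/s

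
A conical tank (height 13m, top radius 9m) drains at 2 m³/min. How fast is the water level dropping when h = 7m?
338/(3969π) ≈ 0.02711 m/min

r/h = 9/13, so r = (9/13)h
V = (1/3)πr²h = (1/3)π((9/13)h)²h = (27/169)πh³
dV/dh = (81/169)πh²
dh/dt = (dV/dt)/(dV/dh) = -2/((81/169)π·7²) = -338/(3969π) m/min
The level is dropping at 338/(3969π) ≈ 0.02711 m/min.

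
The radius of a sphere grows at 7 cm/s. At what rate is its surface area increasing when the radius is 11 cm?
616π cm²/s

S = 4πr²
dS/dt = dS/dr · dr/dt = 8πr · 7
At r = 11: dS/dt = 616π cm²/s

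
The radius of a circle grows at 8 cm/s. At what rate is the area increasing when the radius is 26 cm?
416π cm²/s

A = πr²
dA/dt = 2πr · dr/dt = 2π(26)(8) = 416π cm²/s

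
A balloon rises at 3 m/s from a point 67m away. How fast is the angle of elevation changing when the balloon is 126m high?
0.00987 rad/s

tan(θ) = y/67
sec²(θ) · dθ/dt = (1/67) · dy/dt
dθ/dt = cos²(θ)/67 · 3 = 67/(67² + 126²) · 3
dθ/dt = 0.00987 rad/s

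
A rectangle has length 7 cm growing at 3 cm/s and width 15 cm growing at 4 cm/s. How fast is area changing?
73 cm²/s

A = lw
dA/dt = w·dl/dt + l·dw/dt = 15·3 + 7·4 = 73 cm²/s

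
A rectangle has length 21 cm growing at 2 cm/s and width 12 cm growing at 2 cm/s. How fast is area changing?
66 cm²/s

A = lw
dA/dt = w·dl/dt + l·dw/dt = 12·2 + 21·2 = 66 cm²/s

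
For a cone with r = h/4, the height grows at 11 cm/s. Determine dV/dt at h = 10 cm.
275π/4 cm³/s

V = (1/3)π(h/4)²h = πh³/48
dV/dt = πh²/16 · 11
At h = 10: dV/dt = 275π/4 cm³/s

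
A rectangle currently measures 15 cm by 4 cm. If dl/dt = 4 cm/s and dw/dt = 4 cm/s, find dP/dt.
16 cm/s

P = 2(l + w)
dP/dt = 2(dl/dt + dw/dt) = 2(4 + 4) = 16 cm/s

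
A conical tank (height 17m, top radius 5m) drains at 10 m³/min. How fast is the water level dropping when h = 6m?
289/(90π) ≈ 1.022 m/min

r/h = 5/17, so r = (5/17)h
V = (1/3)πr²h = (1/3)π((5/17)h)²h = (25/867)πh³
dV/dh = (25/289)πh²
dh/dt = (dV/dt)/(dV/dh) = -10/((25/289)π·6²) = -289/(90π) m/min
The level is dropping at 289/(90π) ≈ 1.022 m/min.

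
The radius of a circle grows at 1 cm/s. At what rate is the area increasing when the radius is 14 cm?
28π cm²/s

A = πr²
dA/dt = 2πr · dr/dt = 2π(14)(1) = 28π cm²/s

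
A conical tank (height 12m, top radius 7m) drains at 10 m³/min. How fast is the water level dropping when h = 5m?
288/(245π) ≈ 0.3742 m/min

r/h = 7/12, so r = (7/12)h
V = (1/3)πr²h = (1/3)π((7/12)h)²h = (49/432)πh³
dV/dh = (49/144)πh²
dh/dt = (dV/dt)/(dV/dh) = -10/((49/144)π·5²) = -288/(245π) m/min
The level is dropping at 288/(245π) ≈ 0.3742 m/min.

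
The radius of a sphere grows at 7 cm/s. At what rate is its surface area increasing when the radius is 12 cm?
672π cm²/s

S = 4πr²
dS/dt = dS/dr · dr/dt = 8πr · 7
At r = 12: dS/dt = 672π cm²/s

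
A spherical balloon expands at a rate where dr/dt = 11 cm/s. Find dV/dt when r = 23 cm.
23276π cm³/s

V = (4/3)πr³
dV/dt = dV/dr · dr/dt = 4πr² · 11
At r = 23: dV/dt = 23276π cm³/s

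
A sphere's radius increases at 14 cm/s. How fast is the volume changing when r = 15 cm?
12600π cm³/s

V = (4/3)πr³
dV/dt = dV/dr · dr/dt = 4πr² · 14
At r = 15: dV/dt = 12600π cm³/s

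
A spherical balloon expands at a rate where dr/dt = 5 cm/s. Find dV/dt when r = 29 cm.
16820π cm³/s

V = (4/3)πr³
dV/dt = dV/dr · dr/dt = 4πr² · 5
At r = 29: dV/dt = 16820π cm³/s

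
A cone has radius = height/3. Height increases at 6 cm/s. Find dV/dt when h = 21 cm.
294π cm³/s

V = (1/3)π(h/3)²h = πh³/27
dV/dt = πh²/9 · 6
At h = 21: dV/dt = 294π cm³/s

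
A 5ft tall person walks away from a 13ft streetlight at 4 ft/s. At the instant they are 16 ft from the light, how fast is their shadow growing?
5/2 ft/s

By similar triangles: 13/(x+s) = 5/s
Solving: s = 5x/8
ds/dt = 5/8 · dx/dt = 5/8 · 4 = 5/2 ft/s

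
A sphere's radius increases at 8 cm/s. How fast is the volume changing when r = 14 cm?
6272π cm³/s

V = (4/3)πr³
dV/dt = dV/dr · dr/dt = 4πr² · 8
At r = 14: dV/dt = 6272π cm³/s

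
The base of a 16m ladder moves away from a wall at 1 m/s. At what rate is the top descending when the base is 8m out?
√3/3 ≈ 0.5774 m/s

x² + y² = 16²
2x·dx/dt + 2y·dy/dt = 0
dy/dt = -x/y · dx/dt = -8/(8√3) · 1 = -√3/3 m/s
The top is descending at √3/3 ≈ 0.5774 m/s.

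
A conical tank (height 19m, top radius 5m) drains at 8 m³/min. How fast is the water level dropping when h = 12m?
361/(450π) ≈ 0.2554 m/min

r/h = 5/19, so r = (5/19)h
V = (1/3)πr²h = (1/3)π((5/19)h)²h = (25/1083)πh³
dV/dh = (25/361)πh²
dh/dt = (dV/dt)/(dV/dh) = -8/((25/361)π·12²) = -361/(450π) m/min
The level is dropping at 361/(450π) ≈ 0.2554 m/min.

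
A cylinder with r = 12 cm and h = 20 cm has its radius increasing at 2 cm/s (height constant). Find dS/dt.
176π cm²/s

S = 2πrh + 2πr² (lateral + bases)
dS/dt = (2πh + 4πr)·dr/dt = (2π·20 + 4π·12)·2
= 176π cm²/s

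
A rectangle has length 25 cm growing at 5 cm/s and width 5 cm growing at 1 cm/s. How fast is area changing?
50 cm²/s

A = lw
dA/dt = w·dl/dt + l·dw/dt = 5·5 + 25·1 = 50 cm²/s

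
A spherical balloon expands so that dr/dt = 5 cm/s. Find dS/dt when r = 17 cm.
680π cm²/s

S = 4πr²
dS/dt = dS/dr · dr/dt = 8πr · 5
At r = 17: dS/dt = 680π cm²/s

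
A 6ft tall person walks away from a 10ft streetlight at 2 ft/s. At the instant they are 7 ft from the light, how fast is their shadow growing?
3 ft/s

By similar triangles: 10/(x+s) = 6/s
Solving: s = 6x/4
ds/dt = 6/4 · dx/dt = 3/2 · 2 = 3 ft/s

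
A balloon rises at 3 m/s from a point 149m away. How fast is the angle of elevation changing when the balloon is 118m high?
0.012374 rad/s

tan(θ) = y/149
sec²(θ) · dθ/dt = (1/149) · dy/dt
dθ/dt = cos²(θ)/149 · 3 = 149/(149² + 118²) · 3
dθ/dt = 0.012374 rad/s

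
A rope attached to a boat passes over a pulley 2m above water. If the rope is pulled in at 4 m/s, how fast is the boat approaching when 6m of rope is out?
3√2 ≈ 4.243 m/s

rope² = x² + 2²
x = √(6² - 2²) = 4√2
dx/dt = (rope/x) · d(rope)/dt = (6/(4√2)) · (-4) = -3√2 m/s
The boat approaches at 3√2 ≈ 4.243 m/s.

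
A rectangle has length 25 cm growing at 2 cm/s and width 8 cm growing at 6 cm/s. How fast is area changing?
166 cm²/s

A = lw
dA/dt = w·dl/dt + l·dw/dt = 8·2 + 25·6 = 166 cm²/s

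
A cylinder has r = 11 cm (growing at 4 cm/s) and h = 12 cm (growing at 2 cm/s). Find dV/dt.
1298π cm³/s

V = πr²h
dV/dt = 2πrh·dr/dt + πr²·dh/dt
= 2π(11)(12)(4) + π(11)²(2)
= 1298π cm³/s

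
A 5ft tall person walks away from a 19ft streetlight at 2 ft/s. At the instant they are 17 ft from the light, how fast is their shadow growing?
5/7 ft/s

By similar triangles: 19/(x+s) = 5/s
Solving: s = 5x/14
ds/dt = 5/14 · dx/dt = 5/14 · 2 = 5/7 ft/s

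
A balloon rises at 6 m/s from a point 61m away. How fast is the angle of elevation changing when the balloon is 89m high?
0.031438 rad/s

tan(θ) = y/61
sec²(θ) · dθ/dt = (1/61) · dy/dt
dθ/dt = cos²(θ)/61 · 6 = 61/(61² + 89²) · 6
dθ/dt = 0.031438 rad/s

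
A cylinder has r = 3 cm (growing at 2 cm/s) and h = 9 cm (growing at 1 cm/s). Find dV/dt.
117π cm³/s

V = πr²h
dV/dt = 2πrh·dr/dt + πr²·dh/dt
= 2π(3)(9)(2) + π(3)²(1)
= 117π cm³/s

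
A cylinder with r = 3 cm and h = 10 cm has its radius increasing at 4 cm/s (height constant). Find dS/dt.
128π cm²/s

S = 2πrh + 2πr² (lateral + bases)
dS/dt = (2πh + 4πr)·dr/dt = (2π·10 + 4π·3)·4
= 128π cm²/s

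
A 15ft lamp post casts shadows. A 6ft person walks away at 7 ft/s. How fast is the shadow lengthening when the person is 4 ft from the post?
14/3 ft/s

By similar triangles: 15/(x+s) = 6/s
Solving: s = 6x/9
ds/dt = 6/9 · dx/dt = 2/3 · 7 = 14/3 ft/s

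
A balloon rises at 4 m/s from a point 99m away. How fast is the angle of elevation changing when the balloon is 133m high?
0.014405 rad/s

tan(θ) = y/99
sec²(θ) · dθ/dt = (1/99) · dy/dt
dθ/dt = cos²(θ)/99 · 4 = 99/(99² + 133²) · 4
dθ/dt = 0.014405 rad/s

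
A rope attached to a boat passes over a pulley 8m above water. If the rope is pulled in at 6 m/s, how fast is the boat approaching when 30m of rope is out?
90√209/209 ≈ 6.225 m/s

rope² = x² + 8²
x = √(30² - 8²) = 2√209
dx/dt = (rope/x) · d(rope)/dt = (30/(2√209)) · (-6) = -90√209/209 m/s
The boat approaches at 90√209/209 ≈ 6.225 m/s.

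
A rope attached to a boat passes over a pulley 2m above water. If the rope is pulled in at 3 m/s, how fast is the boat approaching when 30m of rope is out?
45√14/56 ≈ 3.007 m/s

rope² = x² + 2²
x = √(30² - 2²) = 8√14
dx/dt = (rope/x) · d(rope)/dt = (30/(8√14)) · (-3) = -45√14/56 m/s
The boat approaches at 45√14/56 ≈ 3.007 m/s.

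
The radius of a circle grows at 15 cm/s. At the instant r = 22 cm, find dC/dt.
30π cm/s

C = 2πr
dC/dt = 2π · dr/dt = 2π · 15 = 30π cm/s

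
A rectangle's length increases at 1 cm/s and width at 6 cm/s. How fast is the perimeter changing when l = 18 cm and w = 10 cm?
14 cm/s

P = 2(l + w)
dP/dt = 2(dl/dt + dw/dt) = 2(1 + 6) = 14 cm/s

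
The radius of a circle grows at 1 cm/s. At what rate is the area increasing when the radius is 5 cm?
10π cm²/s

A = πr²
dA/dt = 2πr · dr/dt = 2π(5)(1) = 10π cm²/s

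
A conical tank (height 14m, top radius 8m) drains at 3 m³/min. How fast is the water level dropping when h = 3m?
49/(48π) ≈ 0.3249 m/min

r/h = 8/14, so r = (4/7)h
V = (1/3)πr²h = (1/3)π((4/7)h)²h = (16/147)πh³
dV/dh = (16/49)πh²
dh/dt = (dV/dt)/(dV/dh) = -3/((16/49)π·3²) = -49/(48π) m/min
The level is dropping at 49/(48π) ≈ 0.3249 m/min.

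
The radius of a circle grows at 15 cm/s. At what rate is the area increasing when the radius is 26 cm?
780π cm²/s

A = πr²
dA/dt = 2πr · dr/dt = 2π(26)(15) = 780π cm²/s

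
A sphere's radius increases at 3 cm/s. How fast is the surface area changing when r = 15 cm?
360π cm²/s

S = 4πr²
dS/dt = dS/dr · dr/dt = 8πr · 3
At r = 15: dS/dt = 360π cm²/s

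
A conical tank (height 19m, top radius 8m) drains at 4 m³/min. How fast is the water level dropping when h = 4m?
361/(256π) ≈ 0.4489 m/min

r/h = 8/19, so r = (8/19)h
V = (1/3)πr²h = (1/3)π((8/19)h)²h = (64/1083)πh³
dV/dh = (64/361)πh²
dh/dt = (dV/dt)/(dV/dh) = -4/((64/361)π·4²) = -361/(256π) m/min
The level is dropping at 361/(256π) ≈ 0.4489 m/min.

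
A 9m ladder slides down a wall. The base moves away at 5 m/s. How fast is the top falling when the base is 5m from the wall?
25√14/28 ≈ 3.341 m/s

x² + y² = 9²
2x·dx/dt + 2y·dy/dt = 0
dy/dt = -x/y · dx/dt = -5/(2√14) · 5 = -25√14/28 m/s
The top is descending at 25√14/28 ≈ 3.341 m/s.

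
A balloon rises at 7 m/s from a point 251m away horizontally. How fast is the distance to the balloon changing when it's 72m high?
504√68185/68185 ≈ 1.93 m/s

z² = 251² + y²
z = √(251² + 72²) = √68185
dz/dt = y/z · dy/dt = 72/√68185 · 7 = 504√68185/68185 ≈ 1.93 m/s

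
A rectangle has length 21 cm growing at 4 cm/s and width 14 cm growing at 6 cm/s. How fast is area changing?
182 cm²/s

A = lw
dA/dt = w·dl/dt + l·dw/dt = 14·4 + 21·6 = 182 cm²/s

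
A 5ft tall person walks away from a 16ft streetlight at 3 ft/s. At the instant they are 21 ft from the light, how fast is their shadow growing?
15/11 ft/s

By similar triangles: 16/(x+s) = 5/s
Solving: s = 5x/11
ds/dt = 5/11 · dx/dt = 5/11 · 3 = 15/11 ft/s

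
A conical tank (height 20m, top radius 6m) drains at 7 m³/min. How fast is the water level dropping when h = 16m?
175/(576π) ≈ 0.09671 m/min

r/h = 6/20, so r = (3/10)h
V = (1/3)πr²h = (1/3)π((3/10)h)²h = (3/100)πh³
dV/dh = (9/100)πh²
dh/dt = (dV/dt)/(dV/dh) = -7/((9/100)π·16²) = -175/(576π) m/min
The level is dropping at 175/(576π) ≈ 0.09671 m/min.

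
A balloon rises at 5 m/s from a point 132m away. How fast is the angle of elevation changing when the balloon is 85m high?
0.026776 rad/s

tan(θ) = y/132
sec²(θ) · dθ/dt = (1/132) · dy/dt
dθ/dt = cos²(θ)/132 · 5 = 132/(132² + 85²) · 5
dθ/dt = 0.026776 rad/s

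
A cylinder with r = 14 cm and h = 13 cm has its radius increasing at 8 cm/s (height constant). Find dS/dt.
656π cm²/s

S = 2πrh + 2πr² (lateral + bases)
dS/dt = (2πh + 4πr)·dr/dt = (2π·13 + 4π·14)·8
= 656π cm²/s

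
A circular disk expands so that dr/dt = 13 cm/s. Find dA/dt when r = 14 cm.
364π cm²/s

A = πr²
dA/dt = 2πr · dr/dt = 2π(14)(13) = 364π cm²/s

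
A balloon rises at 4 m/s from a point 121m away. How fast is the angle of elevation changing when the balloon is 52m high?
0.027904 rad/s

tan(θ) = y/121
sec²(θ) · dθ/dt = (1/121) · dy/dt
dθ/dt = cos²(θ)/121 · 4 = 121/(121² + 52²) · 4
dθ/dt = 0.027904 rad/s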